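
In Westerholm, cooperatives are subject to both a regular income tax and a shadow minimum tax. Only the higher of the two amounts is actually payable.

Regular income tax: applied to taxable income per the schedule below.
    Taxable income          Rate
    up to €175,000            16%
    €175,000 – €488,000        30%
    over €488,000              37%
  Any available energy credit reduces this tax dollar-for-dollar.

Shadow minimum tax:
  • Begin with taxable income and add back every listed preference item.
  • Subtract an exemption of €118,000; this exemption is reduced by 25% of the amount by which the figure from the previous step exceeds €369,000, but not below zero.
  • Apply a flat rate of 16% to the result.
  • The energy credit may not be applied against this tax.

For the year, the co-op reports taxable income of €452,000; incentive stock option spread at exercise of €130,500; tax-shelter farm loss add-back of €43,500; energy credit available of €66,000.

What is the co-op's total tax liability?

Regular income tax:
  €175,000 × 16% = €28,000
  €277,000 × 30% = €83,100
  → €111,100
  Less energy credit €66,000 → €45,100

Shadow minimum tax:
  Adjusted income: €452,000 + €130,500 + €43,500 = €626,000
  Exemption: €118,000 − 25% × (€626,000 − €369,000) = €118,000 − €64,250 = €53,750
  Base: €626,000 − €53,750 = €572,250
  €572,250 × 16% = €91,560

€91,560 > €45,100, so the shadow minimum tax is the binding amount.

€91,560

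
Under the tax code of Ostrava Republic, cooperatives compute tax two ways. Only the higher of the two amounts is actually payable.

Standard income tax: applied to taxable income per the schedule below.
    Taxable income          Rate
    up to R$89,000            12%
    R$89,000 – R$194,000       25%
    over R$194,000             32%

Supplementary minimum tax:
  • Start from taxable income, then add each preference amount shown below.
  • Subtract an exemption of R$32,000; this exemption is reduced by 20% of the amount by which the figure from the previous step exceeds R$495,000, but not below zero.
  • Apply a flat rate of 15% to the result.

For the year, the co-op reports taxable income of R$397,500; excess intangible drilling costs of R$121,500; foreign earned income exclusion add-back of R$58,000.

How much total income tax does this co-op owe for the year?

Standard income tax:
  R$89,000 × 12% = R$10,680
  R$105,000 × 25% = R$26,250
  R$203,500 × 32% = R$65,120
  → R$102,050

Supplementary minimum tax:
  Adjusted income: R$397,500 + R$121,500 + R$58,000 = R$577,000
  Exemption: R$32,000 − 20% × (R$577,000 − R$495,000) = R$32,000 − R$16,400 = R$15,600
  Base: R$577,000 − R$15,600 = R$561,400
  R$561,400 × 15% = R$84,210

R$102,050 > R$84,210, so the standard income tax governs.

R$102,050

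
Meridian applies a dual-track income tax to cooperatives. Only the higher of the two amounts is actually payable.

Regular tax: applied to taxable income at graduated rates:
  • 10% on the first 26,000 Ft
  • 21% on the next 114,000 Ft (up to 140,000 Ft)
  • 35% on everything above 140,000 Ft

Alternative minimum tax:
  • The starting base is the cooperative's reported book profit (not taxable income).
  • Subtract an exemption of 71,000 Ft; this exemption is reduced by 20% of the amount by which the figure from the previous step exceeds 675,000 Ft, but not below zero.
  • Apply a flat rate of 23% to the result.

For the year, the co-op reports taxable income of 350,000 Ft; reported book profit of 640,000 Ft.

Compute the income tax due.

Alternative minimum tax:
  Base (reported book profit): 640,000 Ft
  Exemption: 640,000 Ft ≤ 675,000 Ft, so full 71,000 Ft applies
  Base: 640,000 Ft − 71,000 Ft = 569,000 Ft
  569,000 Ft × 23% = 130,870 Ft

Regular tax:
  26,000 Ft × 10% = 2,600 Ft
  114,000 Ft × 21% = 23,940 Ft
  210,000 Ft × 35% = 73,500 Ft
  → 100,040 Ft

130,870 Ft > 100,040 Ft, so the alternative minimum tax is the binding amount.

130,870 Ft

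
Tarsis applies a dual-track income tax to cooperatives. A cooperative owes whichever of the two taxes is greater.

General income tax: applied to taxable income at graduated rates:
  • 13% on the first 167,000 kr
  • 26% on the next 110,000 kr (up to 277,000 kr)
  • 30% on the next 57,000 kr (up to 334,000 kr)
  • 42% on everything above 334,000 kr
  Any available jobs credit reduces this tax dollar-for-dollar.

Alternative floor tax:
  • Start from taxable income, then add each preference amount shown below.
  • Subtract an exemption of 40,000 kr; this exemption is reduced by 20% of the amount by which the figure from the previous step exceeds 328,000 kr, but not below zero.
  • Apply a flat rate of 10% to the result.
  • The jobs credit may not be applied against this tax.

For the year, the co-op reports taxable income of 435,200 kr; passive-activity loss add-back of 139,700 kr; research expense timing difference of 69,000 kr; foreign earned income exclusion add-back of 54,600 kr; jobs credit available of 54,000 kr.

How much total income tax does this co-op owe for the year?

Alternative floor tax:
  Adjusted income: 435,200 kr + 139,700 kr + 69,000 kr + 54,600 kr = 698,500 kr
  Exemption: 20% × (698,500 kr − 328,000 kr) = 74,100 kr ≥ 40,000 kr, so the exemption is fully phased out
  Base: 698,500 kr − 0 kr = 698,500 kr
  698,500 kr × 10% = 69,850 kr

General income tax:
  167,000 kr × 13% = 21,710 kr
  110,000 kr × 26% = 28,600 kr
  57,000 kr × 30% = 17,100 kr
  101,200 kr × 42% = 42,504 kr
  → 109,914 kr
  Less jobs credit 54,000 kr → 55,914 kr

69,850 kr > 55,914 kr, so the alternative floor tax is the binding amount.

69,850 kr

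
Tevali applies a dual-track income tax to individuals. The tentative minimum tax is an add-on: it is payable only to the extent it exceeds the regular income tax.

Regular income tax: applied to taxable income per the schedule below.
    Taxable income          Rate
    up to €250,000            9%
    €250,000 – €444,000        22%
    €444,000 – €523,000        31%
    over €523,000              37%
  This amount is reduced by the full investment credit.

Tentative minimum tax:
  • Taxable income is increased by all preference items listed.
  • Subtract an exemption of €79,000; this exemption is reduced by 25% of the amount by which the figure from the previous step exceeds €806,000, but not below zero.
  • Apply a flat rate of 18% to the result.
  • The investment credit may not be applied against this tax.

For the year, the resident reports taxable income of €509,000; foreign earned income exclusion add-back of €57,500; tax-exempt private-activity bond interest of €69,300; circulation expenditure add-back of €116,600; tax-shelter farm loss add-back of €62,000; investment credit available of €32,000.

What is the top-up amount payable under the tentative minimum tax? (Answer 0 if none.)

Tentative minimum tax:
  Adjusted income: €509,000 + €57,500 + €69,300 + €116,600 + €62,000 = €814,400
  Exemption: €79,000 − 25% × (€814,400 − €806,000) = €79,000 − €2,100 = €76,900
  Base: €814,400 − €76,900 = €737,500
  €737,500 × 18% = €132,750

Regular income tax:
  €250,000 × 9% = €22,500
  €194,000 × 22% = €42,680
  €65,000 × 31% = €20,150
  → €85,330
  Less investment credit €32,000 → €53,330

Excess of tentative minimum tax over regular income tax: €132,750 − €53,330 = €79,420.

€79,420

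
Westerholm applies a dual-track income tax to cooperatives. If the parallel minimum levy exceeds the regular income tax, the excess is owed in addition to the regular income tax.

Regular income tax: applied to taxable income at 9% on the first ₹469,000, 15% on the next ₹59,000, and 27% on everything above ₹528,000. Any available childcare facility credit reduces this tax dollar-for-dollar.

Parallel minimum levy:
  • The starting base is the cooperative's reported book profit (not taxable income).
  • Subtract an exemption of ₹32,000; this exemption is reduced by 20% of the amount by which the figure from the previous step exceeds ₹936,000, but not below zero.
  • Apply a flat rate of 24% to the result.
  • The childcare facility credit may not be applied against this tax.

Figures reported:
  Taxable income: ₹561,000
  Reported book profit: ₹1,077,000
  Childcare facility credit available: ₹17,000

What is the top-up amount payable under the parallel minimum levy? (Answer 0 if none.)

Parallel minimum levy:
  Base (reported book profit): ₹1,077,000
  Exemption: ₹32,000 − 20% × (₹1,077,000 − ₹936,000) = ₹32,000 − ₹28,200 = ₹3,800
  Base: ₹1,077,000 − ₹3,800 = ₹1,073,200
  ₹1,073,200 × 24% = ₹257,568

Regular income tax:
  ₹469,000 × 9% = ₹42,210
  ₹59,000 × 15% = ₹8,850
  ₹33,000 × 27% = ₹8,910
  → ₹59,970
  Less childcare facility credit ₹17,000 → ₹42,970

Excess of parallel minimum levy over regular income tax: ₹257,568 − ₹42,970 = ₹214,598.

₹214,598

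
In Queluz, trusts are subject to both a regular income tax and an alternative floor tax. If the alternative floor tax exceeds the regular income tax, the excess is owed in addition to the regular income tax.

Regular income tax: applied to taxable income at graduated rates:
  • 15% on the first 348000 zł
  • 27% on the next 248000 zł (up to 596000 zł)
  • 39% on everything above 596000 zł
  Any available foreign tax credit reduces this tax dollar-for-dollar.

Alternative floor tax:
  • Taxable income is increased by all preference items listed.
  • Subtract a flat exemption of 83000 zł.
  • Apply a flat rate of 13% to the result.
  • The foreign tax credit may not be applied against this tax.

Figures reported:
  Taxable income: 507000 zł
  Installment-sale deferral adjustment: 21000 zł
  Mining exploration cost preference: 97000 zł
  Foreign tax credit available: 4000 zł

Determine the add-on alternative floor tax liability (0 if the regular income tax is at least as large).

Regular income tax:
  348000 zł × 15% = 52200 zł
  159000 zł × 27% = 42930 zł
  → 95130 zł
  Less foreign tax credit 4000 zł → 91130 zł

Alternative floor tax:
  Adjusted income: 507000 zł + 21000 zł + 97000 zł = 625000 zł
  Less exemption 83000 zł → base 542000 zł
  542000 zł × 13% = 70460 zł

70460 zł ≤ 91130 zł, so no add-on is due.

0 zł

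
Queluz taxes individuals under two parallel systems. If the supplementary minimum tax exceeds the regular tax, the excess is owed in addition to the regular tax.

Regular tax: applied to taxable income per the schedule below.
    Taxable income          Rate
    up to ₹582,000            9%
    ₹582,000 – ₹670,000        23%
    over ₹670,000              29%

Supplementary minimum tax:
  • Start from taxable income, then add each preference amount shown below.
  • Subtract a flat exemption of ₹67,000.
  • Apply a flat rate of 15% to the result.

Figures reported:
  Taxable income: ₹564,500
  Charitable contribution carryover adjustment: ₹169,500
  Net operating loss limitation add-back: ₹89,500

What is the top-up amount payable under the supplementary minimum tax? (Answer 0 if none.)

₹62,670

Supplementary minimum tax:
  Adjusted income: ₹564,500 + ₹169,500 + ₹89,500 = ₹823,500
  Less exemption ₹67,000 → base ₹756,500
  ₹756,500 × 15% = ₹113,475

Regular tax:
  ₹564,500 × 9% = ₹50,805

Excess of supplementary minimum tax over regular tax: ₹113,475 − ₹50,805 = ₹62,670.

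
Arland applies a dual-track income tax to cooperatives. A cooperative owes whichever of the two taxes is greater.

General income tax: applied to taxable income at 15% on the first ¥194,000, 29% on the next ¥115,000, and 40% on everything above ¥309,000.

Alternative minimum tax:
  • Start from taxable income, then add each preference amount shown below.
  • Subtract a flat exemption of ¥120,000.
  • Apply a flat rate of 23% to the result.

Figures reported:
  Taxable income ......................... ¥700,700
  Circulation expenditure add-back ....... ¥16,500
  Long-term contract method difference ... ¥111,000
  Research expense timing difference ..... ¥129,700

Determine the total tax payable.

¥219,130

Alternative minimum tax:
  Adjusted income: ¥700,700 + ¥16,500 + ¥111,000 + ¥129,700 = ¥957,900
  Less exemption ¥120,000 → base ¥837,900
  ¥837,900 × 23% = ¥192,717

General income tax:
  ¥194,000 × 15% = ¥29,100
  ¥115,000 × 29% = ¥33,350
  ¥391,700 × 40% = ¥156,680
  → ¥219,130

¥219,130 > ¥192,717, so the general income tax governs.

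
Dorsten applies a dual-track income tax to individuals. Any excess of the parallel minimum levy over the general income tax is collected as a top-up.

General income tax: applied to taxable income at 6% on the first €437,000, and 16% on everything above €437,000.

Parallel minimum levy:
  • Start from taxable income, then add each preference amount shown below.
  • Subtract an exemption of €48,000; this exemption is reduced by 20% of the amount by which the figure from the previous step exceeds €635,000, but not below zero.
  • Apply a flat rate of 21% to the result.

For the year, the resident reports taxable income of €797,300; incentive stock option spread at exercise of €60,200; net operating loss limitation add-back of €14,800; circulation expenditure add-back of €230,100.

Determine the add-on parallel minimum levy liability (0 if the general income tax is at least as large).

€147,636

Parallel minimum levy:
  Adjusted income: €797,300 + €60,200 + €14,800 + €230,100 = €1,102,400
  Exemption: 20% × (€1,102,400 − €635,000) = €93,480 ≥ €48,000, so the exemption is fully phased out
  Base: €1,102,400 − €0 = €1,102,400
  €1,102,400 × 21% = €231,504

General income tax:
  €437,000 × 6% = €26,220
  €360,300 × 16% = €57,648
  → €83,868

Excess of parallel minimum levy over general income tax: €231,504 − €83,868 = €147,636.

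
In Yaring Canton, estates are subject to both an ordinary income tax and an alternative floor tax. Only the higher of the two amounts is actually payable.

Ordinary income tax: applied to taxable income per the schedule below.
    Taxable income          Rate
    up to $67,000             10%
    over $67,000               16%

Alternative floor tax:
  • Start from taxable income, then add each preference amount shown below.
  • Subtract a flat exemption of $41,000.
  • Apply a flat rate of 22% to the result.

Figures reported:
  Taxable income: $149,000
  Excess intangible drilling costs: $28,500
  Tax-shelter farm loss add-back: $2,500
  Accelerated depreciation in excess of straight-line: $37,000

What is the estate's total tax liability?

Alternative floor tax:
  Adjusted income: $149,000 + $28,500 + $2,500 + $37,000 = $217,000
  Less exemption $41,000 → base $176,000
  $176,000 × 22% = $38,720

Ordinary income tax:
  $67,000 × 10% = $6,700
  $82,000 × 16% = $13,120
  → $19,820

$38,720 > $19,820, so the alternative floor tax is the binding amount.

$38,720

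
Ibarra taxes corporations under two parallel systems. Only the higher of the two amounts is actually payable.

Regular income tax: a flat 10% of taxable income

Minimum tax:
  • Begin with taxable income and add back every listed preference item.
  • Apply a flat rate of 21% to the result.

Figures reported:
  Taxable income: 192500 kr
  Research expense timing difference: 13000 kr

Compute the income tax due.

Regular income tax:
  192500 kr × 10% = 19250 kr

Minimum tax:
  Adjusted income: 192500 kr + 13000 kr = 205500 kr
  205500 kr × 21% = 43155 kr

43155 kr > 19250 kr, so the minimum tax is the binding amount.

43155 kr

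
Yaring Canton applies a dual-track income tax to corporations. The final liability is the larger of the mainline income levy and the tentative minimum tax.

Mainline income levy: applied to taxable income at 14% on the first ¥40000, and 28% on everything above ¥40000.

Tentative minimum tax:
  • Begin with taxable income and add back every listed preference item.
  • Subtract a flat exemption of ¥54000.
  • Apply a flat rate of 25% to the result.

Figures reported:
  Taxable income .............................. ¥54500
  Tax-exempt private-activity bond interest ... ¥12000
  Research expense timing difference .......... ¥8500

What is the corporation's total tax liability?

¥9660

Tentative minimum tax:
  Adjusted income: ¥54500 + ¥12000 + ¥8500 = ¥75000
  Less exemption ¥54000 → base ¥21000
  ¥21000 × 25% = ¥5250

Mainline income levy:
  ¥40000 × 14% = ¥5600
  ¥14500 × 28% = ¥4060
  → ¥9660

¥9660 > ¥5250, so the mainline income levy governs.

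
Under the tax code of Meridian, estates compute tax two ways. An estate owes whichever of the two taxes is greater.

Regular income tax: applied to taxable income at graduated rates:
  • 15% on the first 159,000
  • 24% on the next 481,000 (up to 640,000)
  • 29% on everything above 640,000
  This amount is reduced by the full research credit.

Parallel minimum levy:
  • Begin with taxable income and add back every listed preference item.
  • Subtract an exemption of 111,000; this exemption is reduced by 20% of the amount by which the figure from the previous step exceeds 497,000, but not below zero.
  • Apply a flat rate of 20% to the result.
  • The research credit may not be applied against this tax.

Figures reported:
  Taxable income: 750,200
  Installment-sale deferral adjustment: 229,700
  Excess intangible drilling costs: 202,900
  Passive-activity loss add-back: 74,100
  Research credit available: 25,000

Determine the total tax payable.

251,380

Parallel minimum levy:
  Adjusted income: 750,200 + 229,700 + 202,900 + 74,100 = 1,256,900
  Exemption: 20% × (1,256,900 − 497,000) = 151,980 ≥ 111,000, so the exemption is fully phased out
  Base: 1,256,900 − 0 = 1,256,900
  1,256,900 × 20% = 251,380

Regular income tax:
  159,000 × 15% = 23,850
  481,000 × 24% = 115,440
  110,200 × 29% = 31,958
  → 171,248
  Less research credit 25,000 → 146,248

251,380 > 146,248, so the parallel minimum levy is the binding amount.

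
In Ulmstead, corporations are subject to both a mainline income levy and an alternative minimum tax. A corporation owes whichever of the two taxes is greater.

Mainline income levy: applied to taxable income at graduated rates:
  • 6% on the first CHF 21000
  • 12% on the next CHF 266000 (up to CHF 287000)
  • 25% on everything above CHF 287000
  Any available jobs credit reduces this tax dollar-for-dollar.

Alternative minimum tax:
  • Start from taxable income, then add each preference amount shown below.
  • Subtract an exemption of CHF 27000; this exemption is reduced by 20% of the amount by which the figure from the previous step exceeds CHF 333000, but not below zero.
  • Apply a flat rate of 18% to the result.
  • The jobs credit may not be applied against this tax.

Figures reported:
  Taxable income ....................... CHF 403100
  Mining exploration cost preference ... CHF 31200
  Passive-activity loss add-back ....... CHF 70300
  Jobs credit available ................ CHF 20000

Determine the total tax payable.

Mainline income levy:
  CHF 21000 × 6% = CHF 1260
  CHF 266000 × 12% = CHF 31920
  CHF 116100 × 25% = CHF 29025
  → CHF 62205
  Less jobs credit CHF 20000 → CHF 42205

Alternative minimum tax:
  Adjusted income: CHF 403100 + CHF 31200 + CHF 70300 = CHF 504600
  Exemption: 20% × (CHF 504600 − CHF 333000) = CHF 34320 ≥ CHF 27000, so the exemption is fully phased out
  Base: CHF 504600 − CHF 0 = CHF 504600
  CHF 504600 × 18% = CHF 90828

CHF 90828 > CHF 42205, so the alternative minimum tax is the binding amount.

CHF 90828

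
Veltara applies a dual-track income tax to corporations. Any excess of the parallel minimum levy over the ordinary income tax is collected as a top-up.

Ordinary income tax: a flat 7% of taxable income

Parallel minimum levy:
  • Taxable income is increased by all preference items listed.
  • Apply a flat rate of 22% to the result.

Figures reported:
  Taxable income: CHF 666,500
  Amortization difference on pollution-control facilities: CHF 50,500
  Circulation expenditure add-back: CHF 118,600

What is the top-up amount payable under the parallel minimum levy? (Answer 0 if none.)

Parallel minimum levy:
  Adjusted income: CHF 666,500 + CHF 50,500 + CHF 118,600 = CHF 835,600
  CHF 835,600 × 22% = CHF 183,832

Ordinary income tax:
  CHF 666,500 × 7% = CHF 46,655

Excess of parallel minimum levy over ordinary income tax: CHF 183,832 − CHF 46,655 = CHF 137,177.

CHF 137,177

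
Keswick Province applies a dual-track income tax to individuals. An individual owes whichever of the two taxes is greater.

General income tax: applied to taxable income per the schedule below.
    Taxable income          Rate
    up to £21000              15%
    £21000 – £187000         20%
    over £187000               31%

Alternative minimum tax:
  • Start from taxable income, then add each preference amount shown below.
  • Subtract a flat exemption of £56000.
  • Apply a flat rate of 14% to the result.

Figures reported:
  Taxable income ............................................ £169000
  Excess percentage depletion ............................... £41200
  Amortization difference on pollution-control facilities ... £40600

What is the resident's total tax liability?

Alternative minimum tax:
  Adjusted income: £169000 + £41200 + £40600 = £250800
  Less exemption £56000 → base £194800
  £194800 × 14% = £27272

General income tax:
  £21000 × 15% = £3150
  £148000 × 20% = £29600
  → £32750

£32750 > £27272, so the general income tax governs.

£32750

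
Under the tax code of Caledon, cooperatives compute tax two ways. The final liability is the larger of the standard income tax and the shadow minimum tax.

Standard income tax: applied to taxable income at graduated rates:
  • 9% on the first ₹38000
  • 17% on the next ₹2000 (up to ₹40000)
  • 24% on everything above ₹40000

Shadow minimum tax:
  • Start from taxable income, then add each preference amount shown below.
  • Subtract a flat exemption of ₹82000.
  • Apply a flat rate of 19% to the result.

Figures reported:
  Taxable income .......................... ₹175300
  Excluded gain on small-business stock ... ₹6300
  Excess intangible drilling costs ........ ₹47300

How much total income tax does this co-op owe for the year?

Shadow minimum tax:
  Adjusted income: ₹175300 + ₹6300 + ₹47300 = ₹228900
  Less exemption ₹82000 → base ₹146900
  ₹146900 × 19% = ₹27911

Standard income tax:
  ₹38000 × 9% = ₹3420
  ₹2000 × 17% = ₹340
  ₹135300 × 24% = ₹32472
  → ₹36232

₹36232 > ₹27911, so the standard income tax governs.

₹36232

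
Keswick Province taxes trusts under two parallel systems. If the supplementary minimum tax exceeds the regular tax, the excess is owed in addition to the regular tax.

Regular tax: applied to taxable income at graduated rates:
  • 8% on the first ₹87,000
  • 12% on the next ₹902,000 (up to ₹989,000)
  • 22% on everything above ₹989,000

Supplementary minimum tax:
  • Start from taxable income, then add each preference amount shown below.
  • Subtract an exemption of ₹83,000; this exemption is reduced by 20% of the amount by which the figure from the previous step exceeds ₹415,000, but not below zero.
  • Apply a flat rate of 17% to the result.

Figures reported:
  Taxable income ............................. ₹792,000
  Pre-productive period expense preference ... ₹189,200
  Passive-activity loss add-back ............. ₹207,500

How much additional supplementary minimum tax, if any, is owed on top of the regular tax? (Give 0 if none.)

Supplementary minimum tax:
  Adjusted income: ₹792,000 + ₹189,200 + ₹207,500 = ₹1,188,700
  Exemption: 20% × (₹1,188,700 − ₹415,000) = ₹154,740 ≥ ₹83,000, so the exemption is fully phased out
  Base: ₹1,188,700 − ₹0 = ₹1,188,700
  ₹1,188,700 × 17% = ₹202,079

Regular tax:
  ₹87,000 × 8% = ₹6,960
  ₹705,000 × 12% = ₹84,600
  → ₹91,560

Excess of supplementary minimum tax over regular tax: ₹202,079 − ₹91,560 = ₹110,519.

₹110,519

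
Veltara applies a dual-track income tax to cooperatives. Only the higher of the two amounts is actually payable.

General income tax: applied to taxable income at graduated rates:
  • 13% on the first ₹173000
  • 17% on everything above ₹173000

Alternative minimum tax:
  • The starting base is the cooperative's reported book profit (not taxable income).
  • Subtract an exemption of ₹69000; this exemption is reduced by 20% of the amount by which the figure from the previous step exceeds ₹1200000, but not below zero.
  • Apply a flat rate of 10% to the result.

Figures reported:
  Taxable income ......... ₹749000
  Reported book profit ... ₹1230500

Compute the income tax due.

General income tax:
  ₹173000 × 13% = ₹22490
  ₹576000 × 17% = ₹97920
  → ₹120410

Alternative minimum tax:
  Base (reported book profit): ₹1230500
  Exemption: ₹69000 − 20% × (₹1230500 − ₹1200000) = ₹69000 − ₹6100 = ₹62900
  Base: ₹1230500 − ₹62900 = ₹1167600
  ₹1167600 × 10% = ₹116760

₹120410 > ₹116760, so the general income tax governs.

₹120410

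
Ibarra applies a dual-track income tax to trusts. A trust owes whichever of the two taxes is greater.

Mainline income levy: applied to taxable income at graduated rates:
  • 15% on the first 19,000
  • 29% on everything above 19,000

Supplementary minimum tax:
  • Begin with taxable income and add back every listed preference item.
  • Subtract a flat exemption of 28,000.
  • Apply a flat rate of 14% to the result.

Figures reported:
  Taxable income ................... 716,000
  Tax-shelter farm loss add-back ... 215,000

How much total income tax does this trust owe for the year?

Supplementary minimum tax:
  Adjusted income: 716,000 + 215,000 = 931,000
  Less exemption 28,000 → base 903,000
  903,000 × 14% = 126,420

Mainline income levy:
  19,000 × 15% = 2,850
  697,000 × 29% = 202,130
  → 204,980

204,980 > 126,420, so the mainline income levy governs.

204,980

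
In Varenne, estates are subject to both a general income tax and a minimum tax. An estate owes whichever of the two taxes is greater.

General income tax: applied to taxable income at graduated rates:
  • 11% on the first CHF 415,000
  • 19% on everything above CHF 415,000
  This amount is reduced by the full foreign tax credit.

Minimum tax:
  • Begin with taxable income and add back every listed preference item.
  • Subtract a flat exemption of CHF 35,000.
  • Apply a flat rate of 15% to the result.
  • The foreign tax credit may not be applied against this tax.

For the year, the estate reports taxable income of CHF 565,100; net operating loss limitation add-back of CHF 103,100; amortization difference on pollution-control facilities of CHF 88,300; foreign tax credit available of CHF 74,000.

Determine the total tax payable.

CHF 108,225

Minimum tax:
  Adjusted income: CHF 565,100 + CHF 103,100 + CHF 88,300 = CHF 756,500
  Less exemption CHF 35,000 → base CHF 721,500
  CHF 721,500 × 15% = CHF 108,225

General income tax:
  CHF 415,000 × 11% = CHF 45,650
  CHF 150,100 × 19% = CHF 28,519
  → CHF 74,169
  Less foreign tax credit CHF 74,000 → CHF 169

CHF 108,225 > CHF 169, so the minimum tax is the binding amount.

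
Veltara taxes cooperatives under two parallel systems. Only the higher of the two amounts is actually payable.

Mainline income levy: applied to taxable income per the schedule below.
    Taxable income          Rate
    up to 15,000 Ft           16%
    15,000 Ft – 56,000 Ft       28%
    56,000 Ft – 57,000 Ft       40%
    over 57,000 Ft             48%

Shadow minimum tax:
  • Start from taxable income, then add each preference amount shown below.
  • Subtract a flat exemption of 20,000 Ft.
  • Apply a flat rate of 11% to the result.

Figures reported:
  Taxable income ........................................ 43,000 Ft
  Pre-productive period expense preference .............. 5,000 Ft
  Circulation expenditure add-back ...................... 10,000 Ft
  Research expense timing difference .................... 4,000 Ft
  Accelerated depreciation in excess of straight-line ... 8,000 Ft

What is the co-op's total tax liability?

Mainline income levy:
  15,000 Ft × 16% = 2,400 Ft
  28,000 Ft × 28% = 7,840 Ft
  → 10,240 Ft

Shadow minimum tax:
  Adjusted income: 43,000 Ft + 5,000 Ft + 10,000 Ft + 4,000 Ft + 8,000 Ft = 70,000 Ft
  Less exemption 20,000 Ft → base 50,000 Ft
  50,000 Ft × 11% = 5,500 Ft

10,240 Ft > 5,500 Ft, so the mainline income levy governs.

10,240 Ft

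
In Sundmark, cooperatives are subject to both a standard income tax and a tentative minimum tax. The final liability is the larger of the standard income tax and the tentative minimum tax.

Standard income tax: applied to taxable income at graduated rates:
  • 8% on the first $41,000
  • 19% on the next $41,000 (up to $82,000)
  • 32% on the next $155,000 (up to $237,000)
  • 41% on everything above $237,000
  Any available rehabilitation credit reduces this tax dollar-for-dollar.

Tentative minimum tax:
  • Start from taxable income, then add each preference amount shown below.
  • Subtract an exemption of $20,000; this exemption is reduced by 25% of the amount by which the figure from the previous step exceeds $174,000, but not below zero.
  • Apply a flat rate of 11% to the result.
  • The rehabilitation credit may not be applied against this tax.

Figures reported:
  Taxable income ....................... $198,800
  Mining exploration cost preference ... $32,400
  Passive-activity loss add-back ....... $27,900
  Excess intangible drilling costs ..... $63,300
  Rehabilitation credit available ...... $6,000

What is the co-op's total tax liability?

Tentative minimum tax:
  Adjusted income: $198,800 + $32,400 + $27,900 + $63,300 = $322,400
  Exemption: 25% × ($322,400 − $174,000) = $37,100 ≥ $20,000, so the exemption is fully phased out
  Base: $322,400 − $0 = $322,400
  $322,400 × 11% = $35,464

Standard income tax:
  $41,000 × 8% = $3,280
  $41,000 × 19% = $7,790
  $116,800 × 32% = $37,376
  → $48,446
  Less rehabilitation credit $6,000 → $42,446

$42,446 > $35,464, so the standard income tax governs.

$42,446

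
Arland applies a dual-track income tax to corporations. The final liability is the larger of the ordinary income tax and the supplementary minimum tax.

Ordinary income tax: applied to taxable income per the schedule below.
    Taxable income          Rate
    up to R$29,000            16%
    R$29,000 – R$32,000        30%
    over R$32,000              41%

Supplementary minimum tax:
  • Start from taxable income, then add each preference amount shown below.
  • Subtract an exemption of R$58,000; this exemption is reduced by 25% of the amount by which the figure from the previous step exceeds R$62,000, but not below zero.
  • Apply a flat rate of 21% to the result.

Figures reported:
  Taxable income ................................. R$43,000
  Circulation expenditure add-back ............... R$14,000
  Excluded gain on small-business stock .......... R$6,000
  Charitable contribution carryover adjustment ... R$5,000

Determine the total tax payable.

R$10,050

Ordinary income tax:
  R$29,000 × 16% = R$4,640
  R$3,000 × 30% = R$900
  R$11,000 × 41% = R$4,510
  → R$10,050

Supplementary minimum tax:
  Adjusted income: R$43,000 + R$14,000 + R$6,000 + R$5,000 = R$68,000
  Exemption: R$58,000 − 25% × (R$68,000 − R$62,000) = R$58,000 − R$1,500 = R$56,500
  Base: R$68,000 − R$56,500 = R$11,500
  R$11,500 × 21% = R$2,415

R$10,050 > R$2,415, so the ordinary income tax governs.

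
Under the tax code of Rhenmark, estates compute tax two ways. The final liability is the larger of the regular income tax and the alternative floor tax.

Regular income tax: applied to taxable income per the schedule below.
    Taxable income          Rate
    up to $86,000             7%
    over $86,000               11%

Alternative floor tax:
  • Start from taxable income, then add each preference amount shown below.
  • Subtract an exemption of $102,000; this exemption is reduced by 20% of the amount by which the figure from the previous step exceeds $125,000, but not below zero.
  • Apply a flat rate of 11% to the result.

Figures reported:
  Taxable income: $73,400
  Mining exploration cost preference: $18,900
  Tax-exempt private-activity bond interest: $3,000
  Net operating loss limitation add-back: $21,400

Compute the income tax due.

$5,138

Regular income tax:
  $73,400 × 7% = $5,138

Alternative floor tax:
  Adjusted income: $73,400 + $18,900 + $3,000 + $21,400 = $116,700
  Exemption: $116,700 ≤ $125,000, so full $102,000 applies
  Base: $116,700 − $102,000 = $14,700
  $14,700 × 11% = $1,617

$5,138 > $1,617, so the regular income tax governs.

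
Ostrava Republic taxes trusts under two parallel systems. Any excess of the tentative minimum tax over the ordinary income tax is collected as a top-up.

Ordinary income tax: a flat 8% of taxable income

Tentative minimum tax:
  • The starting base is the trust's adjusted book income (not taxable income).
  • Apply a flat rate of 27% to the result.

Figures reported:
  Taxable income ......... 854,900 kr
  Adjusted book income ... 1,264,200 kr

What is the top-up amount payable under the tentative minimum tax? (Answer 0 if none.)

272,942 kr

Ordinary income tax:
  854,900 kr × 8% = 68,392 kr

Tentative minimum tax:
  Base (adjusted book income): 1,264,200 kr
  1,264,200 kr × 27% = 341,334 kr

Excess of tentative minimum tax over ordinary income tax: 341,334 kr − 68,392 kr = 272,942 kr.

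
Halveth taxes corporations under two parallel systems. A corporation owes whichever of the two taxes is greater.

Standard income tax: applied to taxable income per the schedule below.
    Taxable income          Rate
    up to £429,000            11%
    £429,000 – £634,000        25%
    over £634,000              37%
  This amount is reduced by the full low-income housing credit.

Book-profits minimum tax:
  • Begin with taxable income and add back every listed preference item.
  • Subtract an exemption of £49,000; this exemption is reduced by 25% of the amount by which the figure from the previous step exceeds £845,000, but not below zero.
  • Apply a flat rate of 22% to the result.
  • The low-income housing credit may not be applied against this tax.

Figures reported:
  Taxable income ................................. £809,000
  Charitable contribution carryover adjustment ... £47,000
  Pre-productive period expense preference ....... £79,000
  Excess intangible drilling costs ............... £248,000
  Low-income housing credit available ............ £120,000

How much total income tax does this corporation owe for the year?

Book-profits minimum tax:
  Adjusted income: £809,000 + £47,000 + £79,000 + £248,000 = £1,183,000
  Exemption: 25% × (£1,183,000 − £845,000) = £84,500 ≥ £49,000, so the exemption is fully phased out
  Base: £1,183,000 − £0 = £1,183,000
  £1,183,000 × 22% = £260,260

Standard income tax:
  £429,000 × 11% = £47,190
  £205,000 × 25% = £51,250
  £175,000 × 37% = £64,750
  → £163,190
  Less low-income housing credit £120,000 → £43,190

£260,260 > £43,190, so the book-profits minimum tax is the binding amount.

£260,260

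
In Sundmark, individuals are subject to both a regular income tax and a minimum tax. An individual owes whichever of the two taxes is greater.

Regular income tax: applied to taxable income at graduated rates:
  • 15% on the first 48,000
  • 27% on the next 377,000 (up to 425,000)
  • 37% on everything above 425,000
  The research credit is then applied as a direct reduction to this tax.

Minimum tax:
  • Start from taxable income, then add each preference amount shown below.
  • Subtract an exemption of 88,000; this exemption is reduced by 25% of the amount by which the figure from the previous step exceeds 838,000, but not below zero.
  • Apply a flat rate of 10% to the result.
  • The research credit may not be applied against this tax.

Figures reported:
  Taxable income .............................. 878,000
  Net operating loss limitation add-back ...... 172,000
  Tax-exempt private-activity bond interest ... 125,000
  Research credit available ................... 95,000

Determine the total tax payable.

181,600

Minimum tax:
  Adjusted income: 878,000 + 172,000 + 125,000 = 1,175,000
  Exemption: 88,000 − 25% × (1,175,000 − 838,000) = 88,000 − 84,250 = 3,750
  Base: 1,175,000 − 3,750 = 1,171,250
  1,171,250 × 10% = 117,125

Regular income tax:
  48,000 × 15% = 7,200
  377,000 × 27% = 101,790
  453,000 × 37% = 167,610
  → 276,600
  Less research credit 95,000 → 181,600

181,600 > 117,125, so the regular income tax governs.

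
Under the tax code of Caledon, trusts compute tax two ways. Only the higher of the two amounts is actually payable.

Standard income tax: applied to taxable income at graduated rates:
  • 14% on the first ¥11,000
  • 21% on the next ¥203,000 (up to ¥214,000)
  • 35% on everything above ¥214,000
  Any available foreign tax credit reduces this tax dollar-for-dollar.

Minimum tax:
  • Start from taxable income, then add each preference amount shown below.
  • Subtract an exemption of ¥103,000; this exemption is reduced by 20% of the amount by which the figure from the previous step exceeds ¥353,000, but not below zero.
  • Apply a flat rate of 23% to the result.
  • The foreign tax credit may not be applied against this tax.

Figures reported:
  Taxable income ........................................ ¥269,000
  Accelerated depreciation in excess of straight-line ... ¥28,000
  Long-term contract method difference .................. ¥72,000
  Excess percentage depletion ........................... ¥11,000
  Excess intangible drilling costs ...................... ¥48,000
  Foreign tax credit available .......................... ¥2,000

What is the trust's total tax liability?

¥78,200

Minimum tax:
  Adjusted income: ¥269,000 + ¥28,000 + ¥72,000 + ¥11,000 + ¥48,000 = ¥428,000
  Exemption: ¥103,000 − 20% × (¥428,000 − ¥353,000) = ¥103,000 − ¥15,000 = ¥88,000
  Base: ¥428,000 − ¥88,000 = ¥340,000
  ¥340,000 × 23% = ¥78,200

Standard income tax:
  ¥11,000 × 14% = ¥1,540
  ¥203,000 × 21% = ¥42,630
  ¥55,000 × 35% = ¥19,250
  → ¥63,420
  Less foreign tax credit ¥2,000 → ¥61,420

¥78,200 > ¥61,420, so the minimum tax is the binding amount.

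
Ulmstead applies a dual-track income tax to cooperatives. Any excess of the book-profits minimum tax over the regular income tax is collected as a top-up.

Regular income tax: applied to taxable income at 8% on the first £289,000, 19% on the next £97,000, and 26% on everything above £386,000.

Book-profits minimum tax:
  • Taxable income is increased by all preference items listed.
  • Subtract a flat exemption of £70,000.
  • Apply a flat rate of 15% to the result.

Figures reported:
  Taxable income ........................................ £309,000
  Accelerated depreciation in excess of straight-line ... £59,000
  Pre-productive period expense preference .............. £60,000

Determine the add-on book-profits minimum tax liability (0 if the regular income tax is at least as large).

Book-profits minimum tax:
  Adjusted income: £309,000 + £59,000 + £60,000 = £428,000
  Less exemption £70,000 → base £358,000
  £358,000 × 15% = £53,700

Regular income tax:
  £289,000 × 8% = £23,120
  £20,000 × 19% = £3,800
  → £26,920

Excess of book-profits minimum tax over regular income tax: £53,700 − £26,920 = £26,780.

£26,780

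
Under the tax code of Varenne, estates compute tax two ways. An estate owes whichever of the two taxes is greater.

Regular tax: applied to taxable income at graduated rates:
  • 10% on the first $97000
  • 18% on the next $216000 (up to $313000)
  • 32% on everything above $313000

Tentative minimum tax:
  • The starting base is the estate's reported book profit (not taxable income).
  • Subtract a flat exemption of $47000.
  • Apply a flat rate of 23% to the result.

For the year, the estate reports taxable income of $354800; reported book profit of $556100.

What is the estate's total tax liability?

Regular tax:
  $97000 × 10% = $9700
  $216000 × 18% = $38880
  $41800 × 32% = $13376
  → $61956

Tentative minimum tax:
  Base (reported book profit): $556100
  Less exemption $47000 → base $509100
  $509100 × 23% = $117093

$117093 > $61956, so the tentative minimum tax is the binding amount.

$117093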